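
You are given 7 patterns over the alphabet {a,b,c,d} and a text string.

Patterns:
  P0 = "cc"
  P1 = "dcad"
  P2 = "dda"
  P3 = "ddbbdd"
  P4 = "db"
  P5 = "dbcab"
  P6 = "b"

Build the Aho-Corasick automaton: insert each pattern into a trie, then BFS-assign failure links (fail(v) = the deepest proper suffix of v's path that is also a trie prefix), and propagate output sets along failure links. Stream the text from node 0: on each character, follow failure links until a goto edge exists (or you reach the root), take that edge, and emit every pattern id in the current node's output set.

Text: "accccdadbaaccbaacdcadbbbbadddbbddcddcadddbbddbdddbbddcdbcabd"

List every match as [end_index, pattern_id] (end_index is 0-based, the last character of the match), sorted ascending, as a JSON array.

Construct AC machine:
Trie nodes:
  0='ε' goto b→17 c→1 d→3
  1='c' goto c→2
  2='cc' goto ·  ←P0
  3='d' goto b→13 c→4 d→7
  4='dc' goto a→5
  5='dca' goto d→6
  6='dcad' goto ·  ←P1
  7='dd' goto a→8 b→9
  8='dda' goto ·  ←P2
  9='ddb' goto b→10
  10='ddbb' goto d→11
  11='ddbbd' goto d→12
  12='ddbbdd' goto ·  ←P3
  13='db' goto c→14  ←P4
  14='dbc' goto a→15
  15='dbca' goto b→16
  16='dbcab' goto ·  ←P5
  17='b' goto ·  ←P6

BFS fail/out derivation:
  n1('c'): parent n0 fail=0; on 'c' 0 → fail=0;  out ∅∪∅=∅
  n3('d'): parent n0 fail=0; on 'd' 0 → fail=0;  out ∅∪∅=∅
  n17('b'): parent n0 fail=0; on 'b' 0 → fail=0;  out {6}∪∅={6}
  n2('cc'): parent n1 fail=0; on 'c' 0 → fail=1;  out {0}∪∅={0}
  n4('dc'): parent n3 fail=0; on 'c' 0 → fail=1;  out ∅∪∅=∅
  n7('dd'): parent n3 fail=0; on 'd' 0 → fail=3;  out ∅∪∅=∅
  n13('db'): parent n3 fail=0; on 'b' 0 → fail=17;  out {4}∪{6}={4,6}
  n5('dca'): parent n4 fail=1; on 'a' 1→0 → fail=0;  out ∅∪∅=∅
  n8('dda'): parent n7 fail=3; on 'a' 3→0 → fail=0;  out {2}∪∅={2}
  n9('ddb'): parent n7 fail=3; on 'b' 3 → fail=13;  out ∅∪{4,6}={4,6}
  n14('dbc'): parent n13 fail=17; on 'c' 17→0 → fail=1;  out ∅∪∅=∅
  n6('dcad'): parent n5 fail=0; on 'd' 0 → fail=3;  out {1}∪∅={1}
  n10('ddbb'): parent n9 fail=13; on 'b' 13→17→0 → fail=17;  out ∅∪{6}={6}
  n15('dbca'): parent n14 fail=1; on 'a' 1→0 → fail=0;  out ∅∪∅=∅
  n11('ddbbd'): parent n10 fail=17; on 'd' 17→0 → fail=3;  out ∅∪∅=∅
  n16('dbcab'): parent n15 fail=0; on 'b' 0 → fail=17;  out {5}∪{6}={5,6}
  n12('ddbbdd'): parent n11 fail=3; on 'd' 3 → fail=7;  out {3}∪∅={3}

Run:
i=0 'a': node 0→0
i=1 'c': node 0→1
i=2 'c': node 1→2  emit P0@[1:2]
i=3 'c': node 2→2 ·f  emit P0@[2:3]
i=4 'c': node 2→2 ·f  emit P0@[3:4]
i=5 'd': node 2→3 ·f
i=6 'a': node 3→0 ·f
i=7 'd': node 0→3
i=8 'b': node 3→13  emit P4@[7:8],P6@[8:8]
i=9 'a': node 13→0 ·f
i=10 'a': node 0→0
i=11 'c': node 0→1
i=12 'c': node 1→2  emit P0@[11:12]
i=13 'b': node 2→17 ·f  emit P6@[13:13]
i=14 'a': node 17→0 ·f
i=15 'a': node 0→0
i=16 'c': node 0→1
i=17 'd': node 1→3 ·f
i=18 'c': node 3→4
i=19 'a': node 4→5
i=20 'd': node 5→6  emit P1@[17:20]
i=21 'b': node 6→13 ·f  emit P4@[20:21],P6@[21:21]
i=22 'b': node 13→17 ·f  emit P6@[22:22]
i=23 'b': node 17→17 ·f  emit P6@[23:23]
i=24 'b': node 17→17 ·f  emit P6@[24:24]
i=25 'a': node 17→0 ·f
i=26 'd': node 0→3
i=27 'd': node 3→7
i=28 'd': node 7→7 ·f
i=29 'b': node 7→9  emit P4@[28:29],P6@[29:29]
i=30 'b': node 9→10  emit P6@[30:30]
i=31 'd': node 10→11
i=32 'd': node 11→12  emit P3@[27:32]
i=33 'c': node 12→4 ·f
i=34 'd': node 4→3 ·f
i=35 'd': node 3→7
i=36 'c': node 7→4 ·f
i=37 'a': node 4→5
i=38 'd': node 5→6  emit P1@[35:38]
i=39 'd': node 6→7 ·f
i=40 'd': node 7→7 ·f
i=41 'b': node 7→9  emit P4@[40:41],P6@[41:41]
i=42 'b': node 9→10  emit P6@[42:42]
i=43 'd': node 10→11
i=44 'd': node 11→12  emit P3@[39:44]
i=45 'b': node 12→9 ·f  emit P4@[44:45],P6@[45:45]
i=46 'd': node 9→3 ·f
i=47 'd': node 3→7
i=48 'd': node 7→7 ·f
i=49 'b': node 7→9  emit P4@[48:49],P6@[49:49]
i=50 'b': node 9→10  emit P6@[50:50]
i=51 'd': node 10→11
i=52 'd': node 11→12  emit P3@[47:52]
i=53 'c': node 12→4 ·f
i=54 'd': node 4→3 ·f
i=55 'b': node 3→13  emit P4@[54:55],P6@[55:55]
i=56 'c': node 13→14
i=57 'a': node 14→15
i=58 'b': node 15→16  emit P5@[54:58],P6@[58:58]
i=59 'd': node 16→3 ·f

All matches (sorted): [[2,0],[3,0],[4,0],[8,4],[8,6],[12,0],[13,6],[20,1],[21,4],[21,6],[22,6],[23,6],[24,6],[29,4],[29,6],[30,6],[32,3],[38,1],[41,4],[41,6],[42,6],[44,3],[45,4],[45,6],[49,4],[49,6],[50,6],[52,3],[55,4],[55,6],[58,5],[58,6]]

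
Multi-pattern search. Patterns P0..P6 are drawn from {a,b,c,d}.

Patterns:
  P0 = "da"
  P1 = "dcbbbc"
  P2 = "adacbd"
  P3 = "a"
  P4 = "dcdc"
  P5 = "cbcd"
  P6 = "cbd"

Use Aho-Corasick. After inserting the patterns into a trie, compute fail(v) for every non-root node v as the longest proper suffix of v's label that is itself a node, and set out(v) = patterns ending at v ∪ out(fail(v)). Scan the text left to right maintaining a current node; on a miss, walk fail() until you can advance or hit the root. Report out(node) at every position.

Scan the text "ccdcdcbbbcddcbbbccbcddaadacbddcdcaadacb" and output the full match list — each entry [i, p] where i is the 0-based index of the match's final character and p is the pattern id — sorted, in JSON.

Construct AC machine:
Trie (insert patterns):
  n0 'ε': a→8 c→16 d→1
  n1 'd': a→2 c→3
  n2 'da': ·  ←P0
  n3 'dc': b→4 d→14
  n4 'dcb': b→5
  n5 'dcbb': b→6
  n6 'dcbbb': c→7
  n7 'dcbbbc': ·  ←P1
  n8 'a': d→9  ←P3
  n9 'ad': a→10
  n10 'ada': c→11
  n11 'adac': b→12
  n12 'adacb': d→13
  n13 'adacbd': ·  ←P2
  n14 'dcd': c→15
  n15 'dcdc': ·  ←P4
  n16 'c': b→17
  n17 'cb': c→18 d→20
  n18 'cbc': d→19
  n19 'cbcd': ·  ←P5
  n20 'cbd': ·  ←P6

Failure links (BFS by depth):
  fail(1) 'd': from fail(0)=0 chase 'd': 0 ⇒ 0;  out=∅∪out(0)=∅
  fail(8) 'a': from fail(0)=0 chase 'a': 0 ⇒ 0;  out={3}∪out(0)={3}
  fail(16) 'c': from fail(0)=0 chase 'c': 0 ⇒ 0;  out=∅∪out(0)=∅
  fail(2) 'da': from fail(1)=0 chase 'a': 0 ⇒ 8;  out={0}∪out(8)={0,3}
  fail(3) 'dc': from fail(1)=0 chase 'c': 0 ⇒ 16;  out=∅∪out(16)=∅
  fail(9) 'ad': from fail(8)=0 chase 'd': 0 ⇒ 1;  out=∅∪out(1)=∅
  fail(17) 'cb': from fail(16)=0 chase 'b': 0 ⇒ 0;  out=∅∪out(0)=∅
  fail(4) 'dcb': from fail(3)=16 chase 'b': 16 ⇒ 17;  out=∅∪out(17)=∅
  fail(10) 'ada': from fail(9)=1 chase 'a': 1 ⇒ 2;  out=∅∪out(2)={0,3}
  fail(14) 'dcd': from fail(3)=16 chase 'd': 16→0 ⇒ 1;  out=∅∪out(1)=∅
  fail(18) 'cbc': from fail(17)=0 chase 'c': 0 ⇒ 16;  out=∅∪out(16)=∅
  fail(20) 'cbd': from fail(17)=0 chase 'd': 0 ⇒ 1;  out={6}∪out(1)={6}
  fail(5) 'dcbb': from fail(4)=17 chase 'b': 17→0 ⇒ 0;  out=∅∪out(0)=∅
  fail(11) 'adac': from fail(10)=2 chase 'c': 2→8→0 ⇒ 16;  out=∅∪out(16)=∅
  fail(15) 'dcdc': from fail(14)=1 chase 'c': 1 ⇒ 3;  out={4}∪out(3)={4}
  fail(19) 'cbcd': from fail(18)=16 chase 'd': 16→0 ⇒ 1;  out={5}∪out(1)={5}
  fail(6) 'dcbbb': from fail(5)=0 chase 'b': 0 ⇒ 0;  out=∅∪out(0)=∅
  fail(12) 'adacb': from fail(11)=16 chase 'b': 16 ⇒ 17;  out=∅∪out(17)=∅
  fail(7) 'dcbbbc': from fail(6)=0 chase 'c': 0 ⇒ 16;  out={1}∪out(16)={1}
  fail(13) 'adacbd': from fail(12)=17 chase 'd': 17 ⇒ 20;  out={2}∪out(20)={2,6}

Text stream:
i=0 'c': node 0→16
i=1 'c': node 16→16 (fail-walked)
i=2 'd': node 16→1 (fail-walked)
i=3 'c': node 1→3
i=4 'd': node 3→14
i=5 'c': node 14→15  ** P4@[2:5]
i=6 'b': node 15→4 (fail-walked)
i=7 'b': node 4→5
i=8 'b': node 5→6
i=9 'c': node 6→7  ** P1@[4:9]
i=10 'd': node 7→1 (fail-walked)
i=11 'd': node 1→1 (fail-walked)
i=12 'c': node 1→3
i=13 'b': node 3→4
i=14 'b': node 4→5
i=15 'b': node 5→6
i=16 'c': node 6→7  ** P1@[11:16]
i=17 'c': node 7→16 (fail-walked)
i=18 'b': node 16→17
i=19 'c': node 17→18
i=20 'd': node 18→19  ** P5@[17:20]
i=21 'd': node 19→1 (fail-walked)
i=22 'a': node 1→2  ** P0@[21:22],P3@[22:22]
i=23 'a': node 2→8 (fail-walked)  ** P3@[23:23]
i=24 'd': node 8→9
i=25 'a': node 9→10  ** P0@[24:25],P3@[25:25]
i=26 'c': node 10→11
i=27 'b': node 11→12
i=28 'd': node 12→13  ** P2@[23:28],P6@[26:28]
i=29 'd': node 13→1 (fail-walked)
i=30 'c': node 1→3
i=31 'd': node 3→14
i=32 'c': node 14→15  ** P4@[29:32]
i=33 'a': node 15→8 (fail-walked)  ** P3@[33:33]
i=34 'a': node 8→8 (fail-walked)  ** P3@[34:34]
i=35 'd': node 8→9
i=36 'a': node 9→10  ** P0@[35:36],P3@[36:36]
i=37 'c': node 10→11
i=38 'b': node 11→12

Matches: [[5,4],[9,1],[16,1],[20,5],[22,0],[22,3],[23,3],[25,0],[25,3],[28,2],[28,6],[32,4],[33,3],[34,3],[36,0],[36,3]]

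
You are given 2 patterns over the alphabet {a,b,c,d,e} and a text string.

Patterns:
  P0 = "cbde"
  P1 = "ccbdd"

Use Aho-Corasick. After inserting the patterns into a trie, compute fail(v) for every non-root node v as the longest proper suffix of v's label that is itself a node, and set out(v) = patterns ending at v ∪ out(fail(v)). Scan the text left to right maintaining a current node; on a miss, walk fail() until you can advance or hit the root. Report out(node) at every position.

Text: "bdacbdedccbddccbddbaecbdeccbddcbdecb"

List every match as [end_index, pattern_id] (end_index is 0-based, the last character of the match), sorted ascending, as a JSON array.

Build:
Trie (insert patterns):
  0='ε' goto c→1
  1='c' goto b→2 c→5
  2='cb' goto d→3
  3='cbd' goto e→4
  4='cbde' goto ·  [P0 ends]
  5='cc' goto b→6
  6='ccb' goto d→7
  7='ccbd' goto d→8
  8='ccbdd' goto ·  [P1 ends]

Failure links (BFS by depth):
  n1('c'): parent n0 fail=0; on 'c' 0 → fail=0;  out ∅∪∅=∅
  n2('cb'): parent n1 fail=0; on 'b' 0 → fail=0;  out ∅∪∅=∅
  n5('cc'): parent n1 fail=0; on 'c' 0 → fail=1;  out ∅∪∅=∅
  n3('cbd'): parent n2 fail=0; on 'd' 0 → fail=0;  out ∅∪∅=∅
  n6('ccb'): parent n5 fail=1; on 'b' 1 → fail=2;  out ∅∪∅=∅
  n4('cbde'): parent n3 fail=0; on 'e' 0 → fail=0;  out {0}∪∅={0}
  n7('ccbd'): parent n6 fail=2; on 'd' 2 → fail=3;  out ∅∪∅=∅
  n8('ccbdd'): parent n7 fail=3; on 'd' 3→0 → fail=0;  out {1}∪∅={1}

Scan:
i=0 'b': node 0→0
i=1 'd': node 0→0
i=2 'a': node 0→0
i=3 'c': node 0→1
i=4 'b': node 1→2
i=5 'd': node 2→3
i=6 'e': node 3→4  emit P0@[3:6]
i=7 'd': node 4→0 (via fail)
i=8 'c': node 0→1
i=9 'c': node 1→5
i=10 'b': node 5→6
i=11 'd': node 6→7
i=12 'd': node 7→8  emit P1@[8:12]
i=13 'c': node 8→1 (via fail)
i=14 'c': node 1→5
i=15 'b': node 5→6
i=16 'd': node 6→7
i=17 'd': node 7→8  emit P1@[13:17]
i=18 'b': node 8→0 (via fail)
i=19 'a': node 0→0
i=20 'e': node 0→0
i=21 'c': node 0→1
i=22 'b': node 1→2
i=23 'd': node 2→3
i=24 'e': node 3→4  emit P0@[21:24]
i=25 'c': node 4→1 (via fail)
i=26 'c': node 1→5
i=27 'b': node 5→6
i=28 'd': node 6→7
i=29 'd': node 7→8  emit P1@[25:29]
i=30 'c': node 8→1 (via fail)
i=31 'b': node 1→2
i=32 'd': node 2→3
i=33 'e': node 3→4  emit P0@[30:33]
i=34 'c': node 4→1 (via fail)
i=35 'b': node 1→2

Matches: [[6,0],[12,1],[17,1],[24,0],[29,1],[33,0]]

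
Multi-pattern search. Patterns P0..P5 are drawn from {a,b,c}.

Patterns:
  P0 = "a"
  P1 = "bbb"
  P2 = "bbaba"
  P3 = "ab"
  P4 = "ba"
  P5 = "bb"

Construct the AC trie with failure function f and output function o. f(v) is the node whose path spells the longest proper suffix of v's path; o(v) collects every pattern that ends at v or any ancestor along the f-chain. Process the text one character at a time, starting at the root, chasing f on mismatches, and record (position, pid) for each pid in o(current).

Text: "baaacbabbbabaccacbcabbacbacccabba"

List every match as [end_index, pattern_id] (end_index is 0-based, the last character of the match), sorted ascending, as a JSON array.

Build:
Trie nodes:
  n0 'ε': a→1 b→2
  n1 'a': b→8  [P0 ends]
  n2 'b': a→9 b→3
  n3 'bb': a→5 b→4  [P5 ends]
  n4 'bbb': ·  [P1 ends]
  n5 'bba': b→6
  n6 'bbab': a→7
  n7 'bbaba': ·  [P2 ends]
  n8 'ab': ·  [P3 ends]
  n9 'ba': ·  [P4 ends]

Failure links (BFS by depth):
  fail(1) 'a': from fail(0)=0 chase 'a': 0 ⇒ 0;  out={0}∪out(0)={0}
  fail(2) 'b': from fail(0)=0 chase 'b': 0 ⇒ 0;  out=∅∪out(0)=∅
  fail(3) 'bb': from fail(2)=0 chase 'b': 0 ⇒ 2;  out={5}∪out(2)={5}
  fail(8) 'ab': from fail(1)=0 chase 'b': 0 ⇒ 2;  out={3}∪out(2)={3}
  fail(9) 'ba': from fail(2)=0 chase 'a': 0 ⇒ 1;  out={4}∪out(1)={0,4}
  fail(4) 'bbb': from fail(3)=2 chase 'b': 2 ⇒ 3;  out={1}∪out(3)={1,5}
  fail(5) 'bba': from fail(3)=2 chase 'a': 2 ⇒ 9;  out=∅∪out(9)={0,4}
  fail(6) 'bbab': from fail(5)=9 chase 'b': 9→1 ⇒ 8;  out=∅∪out(8)={3}
  fail(7) 'bbaba': from fail(6)=8 chase 'a': 8→2 ⇒ 9;  out={2}∪out(9)={0,2,4}

Scan:
[0] read 'b'  n0⇒n2
[1] read 'a'  n2⇒n9  emit P0@[1:1],P4@[0:1]
[2] read 'a'  n9⇒n1 ·f  emit P0@[2:2]
[3] read 'a'  n1⇒n1 ·f  emit P0@[3:3]
[4] read 'c'  n1⇒n0 ·f
[5] read 'b'  n0⇒n2
[6] read 'a'  n2⇒n9  emit P0@[6:6],P4@[5:6]
[7] read 'b'  n9⇒n8 ·f  emit P3@[6:7]
[8] read 'b'  n8⇒n3 ·f  emit P5@[7:8]
[9] read 'b'  n3⇒n4  emit P1@[7:9],P5@[8:9]
[10] read 'a'  n4⇒n5 ·f  emit P0@[10:10],P4@[9:10]
[11] read 'b'  n5⇒n6  emit P3@[10:11]
[12] read 'a'  n6⇒n7  emit P0@[12:12],P2@[8:12],P4@[11:12]
[13] read 'c'  n7⇒n0 ·f
[14] read 'c'  n0⇒n0
[15] read 'a'  n0⇒n1  emit P0@[15:15]
[16] read 'c'  n1⇒n0 ·f
[17] read 'b'  n0⇒n2
[18] read 'c'  n2⇒n0 ·f
[19] read 'a'  n0⇒n1  emit P0@[19:19]
[20] read 'b'  n1⇒n8  emit P3@[19:20]
[21] read 'b'  n8⇒n3 ·f  emit P5@[20:21]
[22] read 'a'  n3⇒n5  emit P0@[22:22],P4@[21:22]
[23] read 'c'  n5⇒n0 ·f
[24] read 'b'  n0⇒n2
[25] read 'a'  n2⇒n9  emit P0@[25:25],P4@[24:25]
[26] read 'c'  n9⇒n0 ·f
[27] read 'c'  n0⇒n0
[28] read 'c'  n0⇒n0
[29] read 'a'  n0⇒n1  emit P0@[29:29]
[30] read 'b'  n1⇒n8  emit P3@[29:30]
[31] read 'b'  n8⇒n3 ·f  emit P5@[30:31]
[32] read 'a'  n3⇒n5  emit P0@[32:32],P4@[31:32]

All matches (sorted): [[1,0],[1,4],[2,0],[3,0],[6,0],[6,4],[7,3],[8,5],[9,1],[9,5],[10,0],[10,4],[11,3],[12,0],[12,2],[12,4],[15,0],[19,0],[20,3],[21,5],[22,0],[22,4],[25,0],[25,4],[29,0],[30,3],[31,5],[32,0],[32,4]]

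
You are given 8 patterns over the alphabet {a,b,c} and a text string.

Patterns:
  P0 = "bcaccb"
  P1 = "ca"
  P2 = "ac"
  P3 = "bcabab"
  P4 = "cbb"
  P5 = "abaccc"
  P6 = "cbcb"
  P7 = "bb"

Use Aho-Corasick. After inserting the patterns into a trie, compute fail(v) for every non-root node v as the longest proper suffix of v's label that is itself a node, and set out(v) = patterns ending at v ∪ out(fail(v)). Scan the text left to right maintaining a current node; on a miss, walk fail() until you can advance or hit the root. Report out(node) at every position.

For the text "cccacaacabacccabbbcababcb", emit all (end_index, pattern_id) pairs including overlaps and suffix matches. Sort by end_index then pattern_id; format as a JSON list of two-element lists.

Build:
Trie nodes:
  0='ε' goto a→9 b→1 c→7
  1='b' goto b→23 c→2
  2='bc' goto a→3
  3='bca' goto b→11 c→4
  4='bcac' goto c→5
  5='bcacc' goto b→6
  6='bcaccb' goto ·  [P0 ends]
  7='c' goto a→8 b→14
  8='ca' goto ·  [P1 ends]
  9='a' goto b→16 c→10
  10='ac' goto ·  [P2 ends]
  11='bcab' goto a→12
  12='bcaba' goto b→13
  13='bcabab' goto ·  [P3 ends]
  14='cb' goto b→15 c→21
  15='cbb' goto ·  [P4 ends]
  16='ab' goto a→17
  17='aba' goto c→18
  18='abac' goto c→19
  19='abacc' goto c→20
  20='abaccc' goto ·  [P5 ends]
  21='cbc' goto b→22
  22='cbcb' goto ·  [P6 ends]
  23='bb' goto ·  [P7 ends]

BFS fail/out derivation:
  n1('b'): parent n0 fail=0; on 'b' 0 → fail=0;  out ∅∪∅=∅
  n7('c'): parent n0 fail=0; on 'c' 0 → fail=0;  out ∅∪∅=∅
  n9('a'): parent n0 fail=0; on 'a' 0 → fail=0;  out ∅∪∅=∅
  n2('bc'): parent n1 fail=0; on 'c' 0 → fail=7;  out ∅∪∅=∅
  n8('ca'): parent n7 fail=0; on 'a' 0 → fail=9;  out {1}∪∅={1}
  n10('ac'): parent n9 fail=0; on 'c' 0 → fail=7;  out {2}∪∅={2}
  n14('cb'): parent n7 fail=0; on 'b' 0 → fail=1;  out ∅∪∅=∅
  n16('ab'): parent n9 fail=0; on 'b' 0 → fail=1;  out ∅∪∅=∅
  n23('bb'): parent n1 fail=0; on 'b' 0 → fail=1;  out {7}∪∅={7}
  n3('bca'): parent n2 fail=7; on 'a' 7 → fail=8;  out ∅∪{1}={1}
  n15('cbb'): parent n14 fail=1; on 'b' 1 → fail=23;  out {4}∪{7}={4,7}
  n17('aba'): parent n16 fail=1; on 'a' 1→0 → fail=9;  out ∅∪∅=∅
  n21('cbc'): parent n14 fail=1; on 'c' 1 → fail=2;  out ∅∪∅=∅
  n4('bcac'): parent n3 fail=8; on 'c' 8→9 → fail=10;  out ∅∪{2}={2}
  n11('bcab'): parent n3 fail=8; on 'b' 8→9 → fail=16;  out ∅∪∅=∅
  n18('abac'): parent n17 fail=9; on 'c' 9 → fail=10;  out ∅∪{2}={2}
  n22('cbcb'): parent n21 fail=2; on 'b' 2→7 → fail=14;  out {6}∪∅={6}
  n5('bcacc'): parent n4 fail=10; on 'c' 10→7→0 → fail=7;  out ∅∪∅=∅
  n12('bcaba'): parent n11 fail=16; on 'a' 16 → fail=17;  out ∅∪∅=∅
  n19('abacc'): parent n18 fail=10; on 'c' 10→7→0 → fail=7;  out ∅∪∅=∅
  n6('bcaccb'): parent n5 fail=7; on 'b' 7 → fail=14;  out {0}∪∅={0}
  n13('bcabab'): parent n12 fail=17; on 'b' 17→9 → fail=16;  out {3}∪∅={3}
  n20('abaccc'): parent n19 fail=7; on 'c' 7→0 → fail=7;  out {5}∪∅={5}

Scan:
i=0 'c': node 0→7
i=1 'c': node 7→7 (via fail)
i=2 'c': node 7→7 (via fail)
i=3 'a': node 7→8  emit P1@[2:3]
i=4 'c': node 8→10 (via fail)  emit P2@[3:4]
i=5 'a': node 10→8 (via fail)  emit P1@[4:5]
i=6 'a': node 8→9 (via fail)
i=7 'c': node 9→10  emit P2@[6:7]
i=8 'a': node 10→8 (via fail)  emit P1@[7:8]
i=9 'b': node 8→16 (via fail)
i=10 'a': node 16→17
i=11 'c': node 17→18  emit P2@[10:11]
i=12 'c': node 18→19
i=13 'c': node 19→20  emit P5@[8:13]
i=14 'a': node 20→8 (via fail)  emit P1@[13:14]
i=15 'b': node 8→16 (via fail)
i=16 'b': node 16→23 (via fail)  emit P7@[15:16]
i=17 'b': node 23→23 (via fail)  emit P7@[16:17]
i=18 'c': node 23→2 (via fail)
i=19 'a': node 2→3  emit P1@[18:19]
i=20 'b': node 3→11
i=21 'a': node 11→12
i=22 'b': node 12→13  emit P3@[17:22]
i=23 'c': node 13→2 (via fail)
i=24 'b': node 2→14 (via fail)

All matches (sorted): [[3,1],[4,2],[5,1],[7,2],[8,1],[11,2],[13,5],[14,1],[16,7],[17,7],[19,1],[22,3]]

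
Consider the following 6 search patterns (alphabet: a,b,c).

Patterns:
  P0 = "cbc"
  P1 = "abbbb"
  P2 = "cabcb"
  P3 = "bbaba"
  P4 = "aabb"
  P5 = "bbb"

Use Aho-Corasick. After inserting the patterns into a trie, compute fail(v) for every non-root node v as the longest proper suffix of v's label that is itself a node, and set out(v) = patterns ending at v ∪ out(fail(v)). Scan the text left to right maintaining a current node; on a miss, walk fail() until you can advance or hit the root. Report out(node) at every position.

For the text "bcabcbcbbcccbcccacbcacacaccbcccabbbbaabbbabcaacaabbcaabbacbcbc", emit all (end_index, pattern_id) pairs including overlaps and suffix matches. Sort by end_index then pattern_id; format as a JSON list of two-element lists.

Build automaton:
Trie (insert patterns):
  n0 'ε': a→4 b→13 c→1
  n1 'c': a→9 b→2
  n2 'cb': c→3
  n3 'cbc': ·  [P0 ends]
  n4 'a': a→18 b→5
  n5 'ab': b→6
  n6 'abb': b→7
  n7 'abbb': b→8
  n8 'abbbb': ·  [P1 ends]
  n9 'ca': b→10
  n10 'cab': c→11
  n11 'cabc': b→12
  n12 'cabcb': ·  [P2 ends]
  n13 'b': b→14
  n14 'bb': a→15 b→21
  n15 'bba': b→16
  n16 'bbab': a→17
  n17 'bbaba': ·  [P3 ends]
  n18 'aa': b→19
  n19 'aab': b→20
  n20 'aabb': ·  [P4 ends]
  n21 'bbb': ·  [P5 ends]

BFS fail/out derivation:
  n1('c'): parent n0 fail=0; on 'c' 0 → fail=0;  out ∅∪∅=∅
  n4('a'): parent n0 fail=0; on 'a' 0 → fail=0;  out ∅∪∅=∅
  n13('b'): parent n0 fail=0; on 'b' 0 → fail=0;  out ∅∪∅=∅
  n2('cb'): parent n1 fail=0; on 'b' 0 → fail=13;  out ∅∪∅=∅
  n5('ab'): parent n4 fail=0; on 'b' 0 → fail=13;  out ∅∪∅=∅
  n9('ca'): parent n1 fail=0; on 'a' 0 → fail=4;  out ∅∪∅=∅
  n14('bb'): parent n13 fail=0; on 'b' 0 → fail=13;  out ∅∪∅=∅
  n18('aa'): parent n4 fail=0; on 'a' 0 → fail=4;  out ∅∪∅=∅
  n3('cbc'): parent n2 fail=13; on 'c' 13→0 → fail=1;  out {0}∪∅={0}
  n6('abb'): parent n5 fail=13; on 'b' 13 → fail=14;  out ∅∪∅=∅
  n10('cab'): parent n9 fail=4; on 'b' 4 → fail=5;  out ∅∪∅=∅
  n15('bba'): parent n14 fail=13; on 'a' 13→0 → fail=4;  out ∅∪∅=∅
  n19('aab'): parent n18 fail=4; on 'b' 4 → fail=5;  out ∅∪∅=∅
  n21('bbb'): parent n14 fail=13; on 'b' 13 → fail=14;  out {5}∪∅={5}
  n7('abbb'): parent n6 fail=14; on 'b' 14 → fail=21;  out ∅∪{5}={5}
  n11('cabc'): parent n10 fail=5; on 'c' 5→13→0 → fail=1;  out ∅∪∅=∅
  n16('bbab'): parent n15 fail=4; on 'b' 4 → fail=5;  out ∅∪∅=∅
  n20('aabb'): parent n19 fail=5; on 'b' 5 → fail=6;  out {4}∪∅={4}
  n8('abbbb'): parent n7 fail=21; on 'b' 21→14 → fail=21;  out {1}∪{5}={1,5}
  n12('cabcb'): parent n11 fail=1; on 'b' 1 → fail=2;  out {2}∪∅={2}
  n17('bbaba'): parent n16 fail=5; on 'a' 5→13→0 → fail=4;  out {3}∪∅={3}

Run:
i=0 'b': node 0→13
i=1 'c': node 13→1 ·f
i=2 'a': node 1→9
i=3 'b': node 9→10
i=4 'c': node 10→11
i=5 'b': node 11→12  ** P2@[1:5]
i=6 'c': node 12→3 ·f  ** P0@[4:6]
i=7 'b': node 3→2 ·f
i=8 'b': node 2→14 ·f
i=9 'c': node 14→1 ·f
i=10 'c': node 1→1 ·f
i=11 'c': node 1→1 ·f
i=12 'b': node 1→2
i=13 'c': node 2→3  ** P0@[11:13]
i=14 'c': node 3→1 ·f
i=15 'c': node 1→1 ·f
i=16 'a': node 1→9
i=17 'c': node 9→1 ·f
i=18 'b': node 1→2
i=19 'c': node 2→3  ** P0@[17:19]
i=20 'a': node 3→9 ·f
i=21 'c': node 9→1 ·f
i=22 'a': node 1→9
i=23 'c': node 9→1 ·f
i=24 'a': node 1→9
i=25 'c': node 9→1 ·f
i=26 'c': node 1→1 ·f
i=27 'b': node 1→2
i=28 'c': node 2→3  ** P0@[26:28]
i=29 'c': node 3→1 ·f
i=30 'c': node 1→1 ·f
i=31 'a': node 1→9
i=32 'b': node 9→10
i=33 'b': node 10→6 ·f
i=34 'b': node 6→7  ** P5@[32:34]
i=35 'b': node 7→8  ** P1@[31:35],P5@[33:35]
i=36 'a': node 8→15 ·f
i=37 'a': node 15→18 ·f
i=38 'b': node 18→19
i=39 'b': node 19→20  ** P4@[36:39]
i=40 'b': node 20→7 ·f  ** P5@[38:40]
i=41 'a': node 7→15 ·f
i=42 'b': node 15→16
i=43 'c': node 16→1 ·f
i=44 'a': node 1→9
i=45 'a': node 9→18 ·f
i=46 'c': node 18→1 ·f
i=47 'a': node 1→9
i=48 'a': node 9→18 ·f
i=49 'b': node 18→19
i=50 'b': node 19→20  ** P4@[47:50]
i=51 'c': node 20→1 ·f
i=52 'a': node 1→9
i=53 'a': node 9→18 ·f
i=54 'b': node 18→19
i=55 'b': node 19→20  ** P4@[52:55]
i=56 'a': node 20→15 ·f
i=57 'c': node 15→1 ·f
i=58 'b': node 1→2
i=59 'c': node 2→3  ** P0@[57:59]
i=60 'b': node 3→2 ·f
i=61 'c': node 2→3  ** P0@[59:61]

Matches: [[5,2],[6,0],[13,0],[19,0],[28,0],[34,5],[35,1],[35,5],[39,4],[40,5],[50,4],[55,4],[59,0],[61,0]]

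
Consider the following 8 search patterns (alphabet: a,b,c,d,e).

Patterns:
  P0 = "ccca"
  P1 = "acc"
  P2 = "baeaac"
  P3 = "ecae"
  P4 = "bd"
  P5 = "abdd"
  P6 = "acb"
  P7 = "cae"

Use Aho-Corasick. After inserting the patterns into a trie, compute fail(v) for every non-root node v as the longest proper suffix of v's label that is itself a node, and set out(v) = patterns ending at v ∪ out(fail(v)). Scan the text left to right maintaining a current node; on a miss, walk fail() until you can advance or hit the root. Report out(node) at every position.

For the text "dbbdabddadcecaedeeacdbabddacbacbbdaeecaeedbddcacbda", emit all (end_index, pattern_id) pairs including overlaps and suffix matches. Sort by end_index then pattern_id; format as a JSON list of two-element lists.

Build automaton:
Trie nodes:
  0='ε' goto a→5 b→8 c→1 e→14
  1='c' goto a→23 c→2
  2='cc' goto c→3
  3='ccc' goto a→4
  4='ccca' goto ·  ←P0
  5='a' goto b→19 c→6
  6='ac' goto b→22 c→7
  7='acc' goto ·  ←P1
  8='b' goto a→9 d→18
  9='ba' goto e→10
  10='bae' goto a→11
  11='baea' goto a→12
  12='baeaa' goto c→13
  13='baeaac' goto ·  ←P2
  14='e' goto c→15
  15='ec' goto a→16
  16='eca' goto e→17
  17='ecae' goto ·  ←P3
  18='bd' goto ·  ←P4
  19='ab' goto d→20
  20='abd' goto d→21
  21='abdd' goto ·  ←P5
  22='acb' goto ·  ←P6
  23='ca' goto e→24
  24='cae' goto ·  ←P7

BFS fail/out derivation:
  n1('c'): parent n0 fail=0; on 'c' 0 → fail=0;  out ∅∪∅=∅
  n5('a'): parent n0 fail=0; on 'a' 0 → fail=0;  out ∅∪∅=∅
  n8('b'): parent n0 fail=0; on 'b' 0 → fail=0;  out ∅∪∅=∅
  n14('e'): parent n0 fail=0; on 'e' 0 → fail=0;  out ∅∪∅=∅
  n2('cc'): parent n1 fail=0; on 'c' 0 → fail=1;  out ∅∪∅=∅
  n6('ac'): parent n5 fail=0; on 'c' 0 → fail=1;  out ∅∪∅=∅
  n9('ba'): parent n8 fail=0; on 'a' 0 → fail=5;  out ∅∪∅=∅
  n15('ec'): parent n14 fail=0; on 'c' 0 → fail=1;  out ∅∪∅=∅
  n18('bd'): parent n8 fail=0; on 'd' 0 → fail=0;  out {4}∪∅={4}
  n19('ab'): parent n5 fail=0; on 'b' 0 → fail=8;  out ∅∪∅=∅
  n23('ca'): parent n1 fail=0; on 'a' 0 → fail=5;  out ∅∪∅=∅
  n3('ccc'): parent n2 fail=1; on 'c' 1 → fail=2;  out ∅∪∅=∅
  n7('acc'): parent n6 fail=1; on 'c' 1 → fail=2;  out {1}∪∅={1}
  n10('bae'): parent n9 fail=5; on 'e' 5→0 → fail=14;  out ∅∪∅=∅
  n16('eca'): parent n15 fail=1; on 'a' 1 → fail=23;  out ∅∪∅=∅
  n20('abd'): parent n19 fail=8; on 'd' 8 → fail=18;  out ∅∪{4}={4}
  n22('acb'): parent n6 fail=1; on 'b' 1→0 → fail=8;  out {6}∪∅={6}
  n24('cae'): parent n23 fail=5; on 'e' 5→0 → fail=14;  out {7}∪∅={7}
  n4('ccca'): parent n3 fail=2; on 'a' 2→1 → fail=23;  out {0}∪∅={0}
  n11('baea'): parent n10 fail=14; on 'a' 14→0 → fail=5;  out ∅∪∅=∅
  n17('ecae'): parent n16 fail=23; on 'e' 23 → fail=24;  out {3}∪{7}={3,7}
  n21('abdd'): parent n20 fail=18; on 'd' 18→0 → fail=0;  out {5}∪∅={5}
  n12('baeaa'): parent n11 fail=5; on 'a' 5→0 → fail=5;  out ∅∪∅=∅
  n13('baeaac'): parent n12 fail=5; on 'c' 5 → fail=6;  out {2}∪∅={2}

Scan:
pos 0 'd': at 0
pos 1 'b': at 8
pos 2 'b': at 8 (via fail)
pos 3 'd': at 18  → match P4@[2:3]
pos 4 'a': at 5 (via fail)
pos 5 'b': at 19
pos 6 'd': at 20  → match P4@[5:6]
pos 7 'd': at 21  → match P5@[4:7]
pos 8 'a': at 5 (via fail)
pos 9 'd': at 0 (via fail)
pos 10 'c': at 1
pos 11 'e': at 14 (via fail)
pos 12 'c': at 15
pos 13 'a': at 16
pos 14 'e': at 17  → match P3@[11:14],P7@[12:14]
pos 15 'd': at 0 (via fail)
pos 16 'e': at 14
pos 17 'e': at 14 (via fail)
pos 18 'a': at 5 (via fail)
pos 19 'c': at 6
pos 20 'd': at 0 (via fail)
pos 21 'b': at 8
pos 22 'a': at 9
pos 23 'b': at 19 (via fail)
pos 24 'd': at 20  → match P4@[23:24]
pos 25 'd': at 21  → match P5@[22:25]
pos 26 'a': at 5 (via fail)
pos 27 'c': at 6
pos 28 'b': at 22  → match P6@[26:28]
pos 29 'a': at 9 (via fail)
pos 30 'c': at 6 (via fail)
pos 31 'b': at 22  → match P6@[29:31]
pos 32 'b': at 8 (via fail)
pos 33 'd': at 18  → match P4@[32:33]
pos 34 'a': at 5 (via fail)
pos 35 'e': at 14 (via fail)
pos 36 'e': at 14 (via fail)
pos 37 'c': at 15
pos 38 'a': at 16
pos 39 'e': at 17  → match P3@[36:39],P7@[37:39]
pos 40 'e': at 14 (via fail)
pos 41 'd': at 0 (via fail)
pos 42 'b': at 8
pos 43 'd': at 18  → match P4@[42:43]
pos 44 'd': at 0 (via fail)
pos 45 'c': at 1
pos 46 'a': at 23
pos 47 'c': at 6 (via fail)
pos 48 'b': at 22  → match P6@[46:48]
pos 49 'd': at 18 (via fail)  → match P4@[48:49]
pos 50 'a': at 5 (via fail)

All matches (sorted): [[3,4],[6,4],[7,5],[14,3],[14,7],[24,4],[25,5],[28,6],[31,6],[33,4],[39,3],[39,7],[43,4],[48,6],[49,4]]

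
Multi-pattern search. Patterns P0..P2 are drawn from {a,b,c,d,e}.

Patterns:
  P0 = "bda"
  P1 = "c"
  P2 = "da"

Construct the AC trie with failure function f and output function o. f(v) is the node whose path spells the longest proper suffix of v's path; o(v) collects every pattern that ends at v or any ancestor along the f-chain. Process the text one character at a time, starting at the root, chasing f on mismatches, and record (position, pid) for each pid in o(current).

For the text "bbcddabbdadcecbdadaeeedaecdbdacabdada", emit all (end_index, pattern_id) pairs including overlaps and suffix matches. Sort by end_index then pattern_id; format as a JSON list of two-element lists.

Construct AC machine:
Trie (insert patterns):
  0='ε' goto b→1 c→4 d→5
  1='b' goto d→2
  2='bd' goto a→3
  3='bda' goto ·  ←P0
  4='c' goto ·  ←P1
  5='d' goto a→6
  6='da' goto ·  ←P2

BFS fail/out derivation:
  fail(1) 'b': from fail(0)=0 chase 'b': 0 ⇒ 0;  out=∅∪out(0)=∅
  fail(4) 'c': from fail(0)=0 chase 'c': 0 ⇒ 0;  out={1}∪out(0)={1}
  fail(5) 'd': from fail(0)=0 chase 'd': 0 ⇒ 0;  out=∅∪out(0)=∅
  fail(2) 'bd': from fail(1)=0 chase 'd': 0 ⇒ 5;  out=∅∪out(5)=∅
  fail(6) 'da': from fail(5)=0 chase 'a': 0 ⇒ 0;  out={2}∪out(0)={2}
  fail(3) 'bda': from fail(2)=5 chase 'a': 5 ⇒ 6;  out={0}∪out(6)={0,2}

Text stream:
i=0 'b': node 0→1
i=1 'b': node 1→1 ·f
i=2 'c': node 1→4 ·f  emit P1@[2:2]
i=3 'd': node 4→5 ·f
i=4 'd': node 5→5 ·f
i=5 'a': node 5→6  emit P2@[4:5]
i=6 'b': node 6→1 ·f
i=7 'b': node 1→1 ·f
i=8 'd': node 1→2
i=9 'a': node 2→3  emit P0@[7:9],P2@[8:9]
i=10 'd': node 3→5 ·f
i=11 'c': node 5→4 ·f  emit P1@[11:11]
i=12 'e': node 4→0 ·f
i=13 'c': node 0→4  emit P1@[13:13]
i=14 'b': node 4→1 ·f
i=15 'd': node 1→2
i=16 'a': node 2→3  emit P0@[14:16],P2@[15:16]
i=17 'd': node 3→5 ·f
i=18 'a': node 5→6  emit P2@[17:18]
i=19 'e': node 6→0 ·f
i=20 'e': node 0→0
i=21 'e': node 0→0
i=22 'd': node 0→5
i=23 'a': node 5→6  emit P2@[22:23]
i=24 'e': node 6→0 ·f
i=25 'c': node 0→4  emit P1@[25:25]
i=26 'd': node 4→5 ·f
i=27 'b': node 5→1 ·f
i=28 'd': node 1→2
i=29 'a': node 2→3  emit P0@[27:29],P2@[28:29]
i=30 'c': node 3→4 ·f  emit P1@[30:30]
i=31 'a': node 4→0 ·f
i=32 'b': node 0→1
i=33 'd': node 1→2
i=34 'a': node 2→3  emit P0@[32:34],P2@[33:34]
i=35 'd': node 3→5 ·f
i=36 'a': node 5→6  emit P2@[35:36]

All matches (sorted): [[2,1],[5,2],[9,0],[9,2],[11,1],[13,1],[16,0],[16,2],[18,2],[23,2],[25,1],[29,0],[29,2],[30,1],[34,0],[34,2],[36,2]]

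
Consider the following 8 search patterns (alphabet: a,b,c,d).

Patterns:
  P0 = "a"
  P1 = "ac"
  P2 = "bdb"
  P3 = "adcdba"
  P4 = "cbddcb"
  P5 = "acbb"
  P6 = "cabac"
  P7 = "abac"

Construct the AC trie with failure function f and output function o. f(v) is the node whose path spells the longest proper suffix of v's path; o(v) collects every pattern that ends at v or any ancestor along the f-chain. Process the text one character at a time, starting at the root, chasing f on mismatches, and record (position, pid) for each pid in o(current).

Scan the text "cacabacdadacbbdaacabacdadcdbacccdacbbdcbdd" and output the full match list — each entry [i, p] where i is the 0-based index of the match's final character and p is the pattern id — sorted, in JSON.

Build:
Trie (insert patterns):
  n0 'ε': a→1 b→3 c→11
  n1 'a': b→23 c→2 d→6  ←P0
  n2 'ac': b→17  ←P1
  n3 'b': d→4
  n4 'bd': b→5
  n5 'bdb': ·  ←P2
  n6 'ad': c→7
  n7 'adc': d→8
  n8 'adcd': b→9
  n9 'adcdb': a→10
  n10 'adcdba': ·  ←P3
  n11 'c': a→19 b→12
  n12 'cb': d→13
  n13 'cbd': d→14
  n14 'cbdd': c→15
  n15 'cbddc': b→16
  n16 'cbddcb': ·  ←P4
  n17 'acb': b→18
  n18 'acbb': ·  ←P5
  n19 'ca': b→20
  n20 'cab': a→21
  n21 'caba': c→22
  n22 'cabac': ·  ←P6
  n23 'ab': a→24
  n24 'aba': c→25
  n25 'abac': ·  ←P7

BFS fail/out derivation:
  fail(1) 'a': from fail(0)=0 chase 'a': 0 ⇒ 0;  out={0}∪out(0)={0}
  fail(3) 'b': from fail(0)=0 chase 'b': 0 ⇒ 0;  out=∅∪out(0)=∅
  fail(11) 'c': from fail(0)=0 chase 'c': 0 ⇒ 0;  out=∅∪out(0)=∅
  fail(2) 'ac': from fail(1)=0 chase 'c': 0 ⇒ 11;  out={1}∪out(11)={1}
  fail(4) 'bd': from fail(3)=0 chase 'd': 0 ⇒ 0;  out=∅∪out(0)=∅
  fail(6) 'ad': from fail(1)=0 chase 'd': 0 ⇒ 0;  out=∅∪out(0)=∅
  fail(12) 'cb': from fail(11)=0 chase 'b': 0 ⇒ 3;  out=∅∪out(3)=∅
  fail(19) 'ca': from fail(11)=0 chase 'a': 0 ⇒ 1;  out=∅∪out(1)={0}
  fail(23) 'ab': from fail(1)=0 chase 'b': 0 ⇒ 3;  out=∅∪out(3)=∅
  fail(5) 'bdb': from fail(4)=0 chase 'b': 0 ⇒ 3;  out={2}∪out(3)={2}
  fail(7) 'adc': from fail(6)=0 chase 'c': 0 ⇒ 11;  out=∅∪out(11)=∅
  fail(13) 'cbd': from fail(12)=3 chase 'd': 3 ⇒ 4;  out=∅∪out(4)=∅
  fail(17) 'acb': from fail(2)=11 chase 'b': 11 ⇒ 12;  out=∅∪out(12)=∅
  fail(20) 'cab': from fail(19)=1 chase 'b': 1 ⇒ 23;  out=∅∪out(23)=∅
  fail(24) 'aba': from fail(23)=3 chase 'a': 3→0 ⇒ 1;  out=∅∪out(1)={0}
  fail(8) 'adcd': from fail(7)=11 chase 'd': 11→0 ⇒ 0;  out=∅∪out(0)=∅
  fail(14) 'cbdd': from fail(13)=4 chase 'd': 4→0 ⇒ 0;  out=∅∪out(0)=∅
  fail(18) 'acbb': from fail(17)=12 chase 'b': 12→3→0 ⇒ 3;  out={5}∪out(3)={5}
  fail(21) 'caba': from fail(20)=23 chase 'a': 23 ⇒ 24;  out=∅∪out(24)={0}
  fail(25) 'abac': from fail(24)=1 chase 'c': 1 ⇒ 2;  out={7}∪out(2)={1,7}
  fail(9) 'adcdb': from fail(8)=0 chase 'b': 0 ⇒ 3;  out=∅∪out(3)=∅
  fail(15) 'cbddc': from fail(14)=0 chase 'c': 0 ⇒ 11;  out=∅∪out(11)=∅
  fail(22) 'cabac': from fail(21)=24 chase 'c': 24 ⇒ 25;  out={6}∪out(25)={1,6,7}
  fail(10) 'adcdba': from fail(9)=3 chase 'a': 3→0 ⇒ 1;  out={3}∪out(1)={0,3}
  fail(16) 'cbddcb': from fail(15)=11 chase 'b': 11 ⇒ 12;  out={4}∪out(12)={4}

Run:
[0] read 'c'  n0⇒n11
[1] read 'a'  n11⇒n19  → match P0@[1:1]
[2] read 'c'  n19⇒n2 (via fail)  → match P1@[1:2]
[3] read 'a'  n2⇒n19 (via fail)  → match P0@[3:3]
[4] read 'b'  n19⇒n20
[5] read 'a'  n20⇒n21  → match P0@[5:5]
[6] read 'c'  n21⇒n22  → match P1@[5:6],P6@[2:6],P7@[3:6]
[7] read 'd'  n22⇒n0 (via fail)
[8] read 'a'  n0⇒n1  → match P0@[8:8]
[9] read 'd'  n1⇒n6
[10] read 'a'  n6⇒n1 (via fail)  → match P0@[10:10]
[11] read 'c'  n1⇒n2  → match P1@[10:11]
[12] read 'b'  n2⇒n17
[13] read 'b'  n17⇒n18  → match P5@[10:13]
[14] read 'd'  n18⇒n4 (via fail)
[15] read 'a'  n4⇒n1 (via fail)  → match P0@[15:15]
[16] read 'a'  n1⇒n1 (via fail)  → match P0@[16:16]
[17] read 'c'  n1⇒n2  → match P1@[16:17]
[18] read 'a'  n2⇒n19 (via fail)  → match P0@[18:18]
[19] read 'b'  n19⇒n20
[20] read 'a'  n20⇒n21  → match P0@[20:20]
[21] read 'c'  n21⇒n22  → match P1@[20:21],P6@[17:21],P7@[18:21]
[22] read 'd'  n22⇒n0 (via fail)
[23] read 'a'  n0⇒n1  → match P0@[23:23]
[24] read 'd'  n1⇒n6
[25] read 'c'  n6⇒n7
[26] read 'd'  n7⇒n8
[27] read 'b'  n8⇒n9
[28] read 'a'  n9⇒n10  → match P0@[28:28],P3@[23:28]
[29] read 'c'  n10⇒n2 (via fail)  → match P1@[28:29]
[30] read 'c'  n2⇒n11 (via fail)
[31] read 'c'  n11⇒n11 (via fail)
[32] read 'd'  n11⇒n0 (via fail)
[33] read 'a'  n0⇒n1  → match P0@[33:33]
[34] read 'c'  n1⇒n2  → match P1@[33:34]
[35] read 'b'  n2⇒n17
[36] read 'b'  n17⇒n18  → match P5@[33:36]
[37] read 'd'  n18⇒n4 (via fail)
[38] read 'c'  n4⇒n11 (via fail)
[39] read 'b'  n11⇒n12
[40] read 'd'  n12⇒n13
[41] read 'd'  n13⇒n14

All matches (sorted): [[1,0],[2,1],[3,0],[5,0],[6,1],[6,6],[6,7],[8,0],[10,0],[11,1],[13,5],[15,0],[16,0],[17,1],[18,0],[20,0],[21,1],[21,6],[21,7],[23,0],[28,0],[28,3],[29,1],[33,0],[34,1],[36,5]]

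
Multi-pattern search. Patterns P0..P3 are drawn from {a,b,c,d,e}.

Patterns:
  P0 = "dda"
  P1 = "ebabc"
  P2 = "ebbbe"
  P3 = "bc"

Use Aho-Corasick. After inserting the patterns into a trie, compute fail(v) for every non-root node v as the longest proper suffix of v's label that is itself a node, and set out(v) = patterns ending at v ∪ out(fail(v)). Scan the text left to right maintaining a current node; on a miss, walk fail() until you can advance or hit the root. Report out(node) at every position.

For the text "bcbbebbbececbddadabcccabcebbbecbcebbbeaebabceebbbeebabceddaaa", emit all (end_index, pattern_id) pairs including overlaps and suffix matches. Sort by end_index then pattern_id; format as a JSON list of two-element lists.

Construct AC machine:
Trie nodes:
  0='ε' goto b→12 d→1 e→4
  1='d' goto d→2
  2='dd' goto a→3
  3='dda' goto ·  ←P0
  4='e' goto b→5
  5='eb' goto a→6 b→9
  6='eba' goto b→7
  7='ebab' goto c→8
  8='ebabc' goto ·  ←P1
  9='ebb' goto b→10
  10='ebbb' goto e→11
  11='ebbbe' goto ·  ←P2
  12='b' goto c→13
  13='bc' goto ·  ←P3

Failure links (BFS by depth):
  fail(1) 'd': from fail(0)=0 chase 'd': 0 ⇒ 0;  out=∅∪out(0)=∅
  fail(4) 'e': from fail(0)=0 chase 'e': 0 ⇒ 0;  out=∅∪out(0)=∅
  fail(12) 'b': from fail(0)=0 chase 'b': 0 ⇒ 0;  out=∅∪out(0)=∅
  fail(2) 'dd': from fail(1)=0 chase 'd': 0 ⇒ 1;  out=∅∪out(1)=∅
  fail(5) 'eb': from fail(4)=0 chase 'b': 0 ⇒ 12;  out=∅∪out(12)=∅
  fail(13) 'bc': from fail(12)=0 chase 'c': 0 ⇒ 0;  out={3}∪out(0)={3}
  fail(3) 'dda': from fail(2)=1 chase 'a': 1→0 ⇒ 0;  out={0}∪out(0)={0}
  fail(6) 'eba': from fail(5)=12 chase 'a': 12→0 ⇒ 0;  out=∅∪out(0)=∅
  fail(9) 'ebb': from fail(5)=12 chase 'b': 12→0 ⇒ 12;  out=∅∪out(12)=∅
  fail(7) 'ebab': from fail(6)=0 chase 'b': 0 ⇒ 12;  out=∅∪out(12)=∅
  fail(10) 'ebbb': from fail(9)=12 chase 'b': 12→0 ⇒ 12;  out=∅∪out(12)=∅
  fail(8) 'ebabc': from fail(7)=12 chase 'c': 12 ⇒ 13;  out={1}∪out(13)={1,3}
  fail(11) 'ebbbe': from fail(10)=12 chase 'e': 12→0 ⇒ 4;  out={2}∪out(4)={2}

Text stream:
[0] read 'b'  n0⇒n12
[1] read 'c'  n12⇒n13  → match P3@[0:1]
[2] read 'b'  n13⇒n12 (via fail)
[3] read 'b'  n12⇒n12 (via fail)
[4] read 'e'  n12⇒n4 (via fail)
[5] read 'b'  n4⇒n5
[6] read 'b'  n5⇒n9
[7] read 'b'  n9⇒n10
[8] read 'e'  n10⇒n11  → match P2@[4:8]
[9] read 'c'  n11⇒n0 (via fail)
[10] read 'e'  n0⇒n4
[11] read 'c'  n4⇒n0 (via fail)
[12] read 'b'  n0⇒n12
[13] read 'd'  n12⇒n1 (via fail)
[14] read 'd'  n1⇒n2
[15] read 'a'  n2⇒n3  → match P0@[13:15]
[16] read 'd'  n3⇒n1 (via fail)
[17] read 'a'  n1⇒n0 (via fail)
[18] read 'b'  n0⇒n12
[19] read 'c'  n12⇒n13  → match P3@[18:19]
[20] read 'c'  n13⇒n0 (via fail)
[21] read 'c'  n0⇒n0
[22] read 'a'  n0⇒n0
[23] read 'b'  n0⇒n12
[24] read 'c'  n12⇒n13  → match P3@[23:24]
[25] read 'e'  n13⇒n4 (via fail)
[26] read 'b'  n4⇒n5
[27] read 'b'  n5⇒n9
[28] read 'b'  n9⇒n10
[29] read 'e'  n10⇒n11  → match P2@[25:29]
[30] read 'c'  n11⇒n0 (via fail)
[31] read 'b'  n0⇒n12
[32] read 'c'  n12⇒n13  → match P3@[31:32]
[33] read 'e'  n13⇒n4 (via fail)
[34] read 'b'  n4⇒n5
[35] read 'b'  n5⇒n9
[36] read 'b'  n9⇒n10
[37] read 'e'  n10⇒n11  → match P2@[33:37]
[38] read 'a'  n11⇒n0 (via fail)
[39] read 'e'  n0⇒n4
[40] read 'b'  n4⇒n5
[41] read 'a'  n5⇒n6
[42] read 'b'  n6⇒n7
[43] read 'c'  n7⇒n8  → match P1@[39:43],P3@[42:43]
[44] read 'e'  n8⇒n4 (via fail)
[45] read 'e'  n4⇒n4 (via fail)
[46] read 'b'  n4⇒n5
[47] read 'b'  n5⇒n9
[48] read 'b'  n9⇒n10
[49] read 'e'  n10⇒n11  → match P2@[45:49]
[50] read 'e'  n11⇒n4 (via fail)
[51] read 'b'  n4⇒n5
[52] read 'a'  n5⇒n6
[53] read 'b'  n6⇒n7
[54] read 'c'  n7⇒n8  → match P1@[50:54],P3@[53:54]
[55] read 'e'  n8⇒n4 (via fail)
[56] read 'd'  n4⇒n1 (via fail)
[57] read 'd'  n1⇒n2
[58] read 'a'  n2⇒n3  → match P0@[56:58]
[59] read 'a'  n3⇒n0 (via fail)
[60] read 'a'  n0⇒n0

Matches: [[1,3],[8,2],[15,0],[19,3],[24,3],[29,2],[32,3],[37,2],[43,1],[43,3],[49,2],[54,1],[54,3],[58,0]]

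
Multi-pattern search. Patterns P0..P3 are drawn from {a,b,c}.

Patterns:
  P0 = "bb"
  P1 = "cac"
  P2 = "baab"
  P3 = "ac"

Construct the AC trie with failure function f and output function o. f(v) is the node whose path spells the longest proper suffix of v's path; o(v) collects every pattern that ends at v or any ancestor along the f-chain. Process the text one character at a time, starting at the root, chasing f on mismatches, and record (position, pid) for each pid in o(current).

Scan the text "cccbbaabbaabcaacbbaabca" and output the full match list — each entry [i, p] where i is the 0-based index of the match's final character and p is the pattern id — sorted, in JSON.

Construct AC machine:
Trie (insert patterns):
  0='ε' goto a→9 b→1 c→3
  1='b' goto a→6 b→2
  2='bb' goto ·  [P0 ends]
  3='c' goto a→4
  4='ca' goto c→5
  5='cac' goto ·  [P1 ends]
  6='ba' goto a→7
  7='baa' goto b→8
  8='baab' goto ·  [P2 ends]
  9='a' goto c→10
  10='ac' goto ·  [P3 ends]

Failure links (BFS by depth):
  n1('b'): parent n0 fail=0; on 'b' 0 → fail=0;  out ∅∪∅=∅
  n3('c'): parent n0 fail=0; on 'c' 0 → fail=0;  out ∅∪∅=∅
  n9('a'): parent n0 fail=0; on 'a' 0 → fail=0;  out ∅∪∅=∅
  n2('bb'): parent n1 fail=0; on 'b' 0 → fail=1;  out {0}∪∅={0}
  n4('ca'): parent n3 fail=0; on 'a' 0 → fail=9;  out ∅∪∅=∅
  n6('ba'): parent n1 fail=0; on 'a' 0 → fail=9;  out ∅∪∅=∅
  n10('ac'): parent n9 fail=0; on 'c' 0 → fail=3;  out {3}∪∅={3}
  n5('cac'): parent n4 fail=9; on 'c' 9 → fail=10;  out {1}∪{3}={1,3}
  n7('baa'): parent n6 fail=9; on 'a' 9→0 → fail=9;  out ∅∪∅=∅
  n8('baab'): parent n7 fail=9; on 'b' 9→0 → fail=1;  out {2}∪∅={2}

Scan:
i=0 'c': node 0→3
i=1 'c': node 3→3 ·f
i=2 'c': node 3→3 ·f
i=3 'b': node 3→1 ·f
i=4 'b': node 1→2  → match P0@[3:4]
i=5 'a': node 2→6 ·f
i=6 'a': node 6→7
i=7 'b': node 7→8  → match P2@[4:7]
i=8 'b': node 8→2 ·f  → match P0@[7:8]
i=9 'a': node 2→6 ·f
i=10 'a': node 6→7
i=11 'b': node 7→8  → match P2@[8:11]
i=12 'c': node 8→3 ·f
i=13 'a': node 3→4
i=14 'a': node 4→9 ·f
i=15 'c': node 9→10  → match P3@[14:15]
i=16 'b': node 10→1 ·f
i=17 'b': node 1→2  → match P0@[16:17]
i=18 'a': node 2→6 ·f
i=19 'a': node 6→7
i=20 'b': node 7→8  → match P2@[17:20]
i=21 'c': node 8→3 ·f
i=22 'a': node 3→4

Result: [[4,0],[7,2],[8,0],[11,2],[15,3],[17,0],[20,2]]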